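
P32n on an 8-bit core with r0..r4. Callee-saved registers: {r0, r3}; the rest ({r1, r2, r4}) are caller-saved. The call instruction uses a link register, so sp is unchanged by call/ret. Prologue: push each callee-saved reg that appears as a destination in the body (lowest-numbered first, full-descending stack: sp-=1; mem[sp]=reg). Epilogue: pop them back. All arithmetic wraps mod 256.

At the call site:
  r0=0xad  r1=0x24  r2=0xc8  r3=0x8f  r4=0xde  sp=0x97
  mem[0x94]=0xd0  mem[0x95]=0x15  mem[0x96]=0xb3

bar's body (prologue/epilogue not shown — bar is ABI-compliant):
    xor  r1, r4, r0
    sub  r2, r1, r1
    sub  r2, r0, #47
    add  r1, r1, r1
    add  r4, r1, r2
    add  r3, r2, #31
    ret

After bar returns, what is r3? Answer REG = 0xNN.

REG = 0x8f

prologue: push r3 -> mem[0x96]=0x8f, sp=0x96
body[0] xor  r1, r4, r0 -> r1=0x73
body[1] sub  r2, r1, r1 -> r2=0x00
body[2] sub  r2, r0, #47 -> r2=0x7e
body[3] add  r1, r1, r1 -> r1=0xe6
body[4] add  r4, r1, r2 -> r4=0x64
body[5] add  r3, r2, #31 -> r3=0x9d
epilogue: pop r3=0x8f, sp=0x97
r3 is callee-saved -> restored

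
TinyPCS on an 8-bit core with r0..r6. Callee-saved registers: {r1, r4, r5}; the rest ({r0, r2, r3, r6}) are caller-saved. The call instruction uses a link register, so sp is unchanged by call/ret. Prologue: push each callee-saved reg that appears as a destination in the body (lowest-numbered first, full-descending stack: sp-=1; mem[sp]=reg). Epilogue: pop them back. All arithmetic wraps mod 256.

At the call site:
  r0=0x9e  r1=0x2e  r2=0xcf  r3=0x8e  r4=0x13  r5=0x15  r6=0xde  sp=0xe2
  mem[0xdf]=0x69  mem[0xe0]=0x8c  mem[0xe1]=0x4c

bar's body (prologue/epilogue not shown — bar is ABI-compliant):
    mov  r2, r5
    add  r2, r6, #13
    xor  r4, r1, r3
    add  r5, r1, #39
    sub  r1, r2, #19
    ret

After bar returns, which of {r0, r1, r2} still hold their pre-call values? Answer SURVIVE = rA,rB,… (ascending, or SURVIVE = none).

prologue: push r1 → mem[0xe1]=0x2e, sp=0xe1
prologue: push r4 → mem[0xe0]=0x13, sp=0xe0
prologue: push r5 → mem[0xdf]=0x15, sp=0xdf
body[0] mov  r2, r5 → r2=0x15
body[1] add  r2, r6, #13 → r2=0xeb
body[2] xor  r4, r1, r3 → r4=0xa0
body[3] add  r5, r1, #39 → r5=0x55
body[4] sub  r1, r2, #19 → r1=0xd8
epilogue: pop r5=0x15, sp=0xe0
epilogue: pop r4=0x13, sp=0xe1
epilogue: pop r1=0x2e, sp=0xe2
r0: caller-saved, written=False
r1: callee-saved, written=True
r2: caller-saved, written=True

SURVIVE = r0,r1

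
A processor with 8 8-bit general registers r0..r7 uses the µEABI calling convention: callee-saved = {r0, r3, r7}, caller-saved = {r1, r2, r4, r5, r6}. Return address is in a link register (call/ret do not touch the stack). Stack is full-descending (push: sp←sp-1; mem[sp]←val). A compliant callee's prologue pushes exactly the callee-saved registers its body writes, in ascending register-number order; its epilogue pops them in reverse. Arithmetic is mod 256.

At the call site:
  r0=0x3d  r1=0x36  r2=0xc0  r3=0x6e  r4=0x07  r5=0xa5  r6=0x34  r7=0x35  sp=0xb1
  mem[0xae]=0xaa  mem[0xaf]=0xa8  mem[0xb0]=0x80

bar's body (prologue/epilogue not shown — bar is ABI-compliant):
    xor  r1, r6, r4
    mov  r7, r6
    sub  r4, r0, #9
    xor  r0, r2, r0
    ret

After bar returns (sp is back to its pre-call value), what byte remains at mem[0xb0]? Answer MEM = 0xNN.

MEM = 0x3d

prologue: push r0 -> mem[0xb0]=0x3d, sp=0xb0
prologue: push r7 -> mem[0xaf]=0x35, sp=0xaf
body[0] xor  r1, r6, r4 -> r1=0x33
body[1] mov  r7, r6 -> r7=0x34
body[2] sub  r4, r0, #9 -> r4=0x34
body[3] xor  r0, r2, r0 -> r0=0xfd
epilogue: pop r7=0x35, sp=0xb0
epilogue: pop r0=0x3d, sp=0xb1
prologue pushed ['r0', 'r7'] at ['0xb0', '0xaf']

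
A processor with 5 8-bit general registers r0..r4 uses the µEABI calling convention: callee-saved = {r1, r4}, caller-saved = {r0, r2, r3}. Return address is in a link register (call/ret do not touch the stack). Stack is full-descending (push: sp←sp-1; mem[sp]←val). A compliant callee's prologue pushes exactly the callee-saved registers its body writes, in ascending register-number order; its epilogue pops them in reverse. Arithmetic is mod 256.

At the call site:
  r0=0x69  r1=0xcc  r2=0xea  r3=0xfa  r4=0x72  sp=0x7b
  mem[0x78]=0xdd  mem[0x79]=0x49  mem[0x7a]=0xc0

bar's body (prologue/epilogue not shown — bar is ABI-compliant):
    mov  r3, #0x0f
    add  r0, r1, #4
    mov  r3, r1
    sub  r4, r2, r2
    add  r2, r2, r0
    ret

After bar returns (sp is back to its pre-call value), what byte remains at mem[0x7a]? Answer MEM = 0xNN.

MEM = 0x72

prologue: push r4 -> mem[0x7a]=0x72, sp=0x7a
body[0] mov  r3, #0x0f -> r3=0x0f
body[1] add  r0, r1, #4 -> r0=0xd0
body[2] mov  r3, r1 -> r3=0xcc
body[3] sub  r4, r2, r2 -> r4=0x00
body[4] add  r2, r2, r0 -> r2=0xba
epilogue: pop r4=0x72, sp=0x7b
prologue pushed ['r4'] at ['0x7a']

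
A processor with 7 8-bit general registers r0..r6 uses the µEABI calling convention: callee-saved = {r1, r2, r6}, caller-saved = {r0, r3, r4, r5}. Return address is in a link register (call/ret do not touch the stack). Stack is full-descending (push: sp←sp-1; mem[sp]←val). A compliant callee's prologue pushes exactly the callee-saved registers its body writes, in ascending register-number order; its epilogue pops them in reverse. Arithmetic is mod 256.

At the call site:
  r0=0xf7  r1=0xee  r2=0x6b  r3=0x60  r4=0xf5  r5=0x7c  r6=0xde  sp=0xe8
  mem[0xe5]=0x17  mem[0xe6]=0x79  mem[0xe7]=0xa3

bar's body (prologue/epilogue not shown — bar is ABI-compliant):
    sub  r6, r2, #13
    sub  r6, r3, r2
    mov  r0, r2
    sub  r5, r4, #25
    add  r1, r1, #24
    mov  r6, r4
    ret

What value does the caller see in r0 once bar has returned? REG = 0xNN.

prologue: push r1 -> mem[0xe7]=0xee, sp=0xe7
prologue: push r6 -> mem[0xe6]=0xde, sp=0xe6
body[0] sub  r6, r2, #13 -> r6=0x5e
body[1] sub  r6, r3, r2 -> r6=0xf5
body[2] mov  r0, r2 -> r0=0x6b
body[3] sub  r5, r4, #25 -> r5=0xdc
body[4] add  r1, r1, #24 -> r1=0x06
body[5] mov  r6, r4 -> r6=0xf5
epilogue: pop r6=0xde, sp=0xe7
epilogue: pop r1=0xee, sp=0xe8
r0 is caller-saved -> body value

REG = 0x6b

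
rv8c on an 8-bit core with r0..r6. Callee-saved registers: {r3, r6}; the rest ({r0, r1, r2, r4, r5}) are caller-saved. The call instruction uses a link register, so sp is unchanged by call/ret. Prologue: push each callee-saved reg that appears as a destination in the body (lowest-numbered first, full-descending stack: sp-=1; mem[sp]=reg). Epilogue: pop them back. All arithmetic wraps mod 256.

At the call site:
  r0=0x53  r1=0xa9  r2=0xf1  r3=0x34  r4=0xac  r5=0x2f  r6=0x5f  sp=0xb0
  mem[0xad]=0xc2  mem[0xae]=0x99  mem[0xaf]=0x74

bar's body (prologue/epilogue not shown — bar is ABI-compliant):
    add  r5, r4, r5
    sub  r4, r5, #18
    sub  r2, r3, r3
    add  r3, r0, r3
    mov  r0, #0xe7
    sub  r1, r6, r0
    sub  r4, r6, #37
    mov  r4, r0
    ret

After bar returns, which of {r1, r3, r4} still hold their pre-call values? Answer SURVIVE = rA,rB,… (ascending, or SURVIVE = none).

prologue: push r3 → mem[0xaf]=0x34, sp=0xaf
body[0] add  r5, r4, r5 → r5=0xdb
body[1] sub  r4, r5, #18 → r4=0xc9
body[2] sub  r2, r3, r3 → r2=0x00
body[3] add  r3, r0, r3 → r3=0x87
body[4] mov  r0, #0xe7 → r0=0xe7
body[5] sub  r1, r6, r0 → r1=0x78
body[6] sub  r4, r6, #37 → r4=0x3a
body[7] mov  r4, r0 → r4=0xe7
epilogue: pop r3=0x34, sp=0xb0
r1: caller-saved, written=True
r3: callee-saved, written=True
r4: caller-saved, written=True

SURVIVE = r3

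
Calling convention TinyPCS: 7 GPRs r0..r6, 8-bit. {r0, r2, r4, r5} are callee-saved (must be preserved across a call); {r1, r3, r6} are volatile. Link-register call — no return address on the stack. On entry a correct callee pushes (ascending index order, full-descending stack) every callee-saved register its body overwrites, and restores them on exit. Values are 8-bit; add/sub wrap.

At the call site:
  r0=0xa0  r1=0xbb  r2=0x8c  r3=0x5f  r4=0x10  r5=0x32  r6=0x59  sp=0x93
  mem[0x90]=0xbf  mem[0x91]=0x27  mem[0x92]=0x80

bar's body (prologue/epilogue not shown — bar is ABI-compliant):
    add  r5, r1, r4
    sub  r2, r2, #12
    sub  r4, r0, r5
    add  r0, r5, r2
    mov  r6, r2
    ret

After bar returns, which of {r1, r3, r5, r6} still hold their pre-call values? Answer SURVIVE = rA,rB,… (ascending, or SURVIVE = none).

prologue: push r0 -> mem[0x92]=0xa0, sp=0x92
prologue: push r2 -> mem[0x91]=0x8c, sp=0x91
prologue: push r4 -> mem[0x90]=0x10, sp=0x90
prologue: push r5 -> mem[0x8f]=0x32, sp=0x8f
body[0] add  r5, r1, r4 -> r5=0xcb
body[1] sub  r2, r2, #12 -> r2=0x80
body[2] sub  r4, r0, r5 -> r4=0xd5
body[3] add  r0, r5, r2 -> r0=0x4b
body[4] mov  r6, r2 -> r6=0x80
epilogue: pop r5=0x32, sp=0x90
epilogue: pop r4=0x10, sp=0x91
epilogue: pop r2=0x8c, sp=0x92
epilogue: pop r0=0xa0, sp=0x93
r1: caller-saved, written=False
r3: caller-saved, written=False
r5: callee-saved, written=True
r6: caller-saved, written=True

SURVIVE = r1,r3,r5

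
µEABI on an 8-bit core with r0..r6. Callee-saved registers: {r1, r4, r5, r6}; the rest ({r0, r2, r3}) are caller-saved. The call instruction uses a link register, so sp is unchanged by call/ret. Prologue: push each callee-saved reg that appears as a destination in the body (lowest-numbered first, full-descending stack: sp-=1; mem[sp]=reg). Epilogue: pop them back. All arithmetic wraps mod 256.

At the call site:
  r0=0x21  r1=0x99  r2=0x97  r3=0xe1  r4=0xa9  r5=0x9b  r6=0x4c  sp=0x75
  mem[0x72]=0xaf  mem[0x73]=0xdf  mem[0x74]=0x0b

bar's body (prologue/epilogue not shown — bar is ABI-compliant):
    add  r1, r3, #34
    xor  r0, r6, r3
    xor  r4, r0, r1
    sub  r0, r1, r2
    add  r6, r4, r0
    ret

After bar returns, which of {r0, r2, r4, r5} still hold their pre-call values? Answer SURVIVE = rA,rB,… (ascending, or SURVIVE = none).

SURVIVE = r2,r4,r5

prologue: push r1 -> mem[0x74]=0x99, sp=0x74
prologue: push r4 -> mem[0x73]=0xa9, sp=0x73
prologue: push r6 -> mem[0x72]=0x4c, sp=0x72
body[0] add  r1, r3, #34 -> r1=0x03
body[1] xor  r0, r6, r3 -> r0=0xad
body[2] xor  r4, r0, r1 -> r4=0xae
body[3] sub  r0, r1, r2 -> r0=0x6c
body[4] add  r6, r4, r0 -> r6=0x1a
epilogue: pop r6=0x4c, sp=0x73
epilogue: pop r4=0xa9, sp=0x74
epilogue: pop r1=0x99, sp=0x75
r0: caller-saved, written=True
r2: caller-saved, written=False
r4: callee-saved, written=True
r5: callee-saved, written=False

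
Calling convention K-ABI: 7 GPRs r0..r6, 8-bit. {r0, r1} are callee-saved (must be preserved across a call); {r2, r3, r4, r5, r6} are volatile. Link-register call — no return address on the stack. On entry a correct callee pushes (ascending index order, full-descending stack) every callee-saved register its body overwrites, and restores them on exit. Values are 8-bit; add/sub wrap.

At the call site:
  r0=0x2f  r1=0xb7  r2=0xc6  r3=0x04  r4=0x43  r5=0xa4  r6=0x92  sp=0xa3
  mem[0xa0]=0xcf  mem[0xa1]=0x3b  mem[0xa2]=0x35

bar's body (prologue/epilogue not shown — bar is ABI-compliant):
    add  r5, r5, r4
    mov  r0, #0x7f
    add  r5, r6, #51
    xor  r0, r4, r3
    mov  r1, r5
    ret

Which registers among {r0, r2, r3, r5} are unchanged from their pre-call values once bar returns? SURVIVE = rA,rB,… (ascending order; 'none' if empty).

prologue: push r0 → mem[0xa2]=0x2f, sp=0xa2
prologue: push r1 → mem[0xa1]=0xb7, sp=0xa1
body[0] add  r5, r5, r4 → r5=0xe7
body[1] mov  r0, #0x7f → r0=0x7f
body[2] add  r5, r6, #51 → r5=0xc5
body[3] xor  r0, r4, r3 → r0=0x47
body[4] mov  r1, r5 → r1=0xc5
epilogue: pop r1=0xb7, sp=0xa2
epilogue: pop r0=0x2f, sp=0xa3
r0: callee-saved, written=True
r2: caller-saved, written=False
r3: caller-saved, written=False
r5: caller-saved, written=True

SURVIVE = r0,r2,r3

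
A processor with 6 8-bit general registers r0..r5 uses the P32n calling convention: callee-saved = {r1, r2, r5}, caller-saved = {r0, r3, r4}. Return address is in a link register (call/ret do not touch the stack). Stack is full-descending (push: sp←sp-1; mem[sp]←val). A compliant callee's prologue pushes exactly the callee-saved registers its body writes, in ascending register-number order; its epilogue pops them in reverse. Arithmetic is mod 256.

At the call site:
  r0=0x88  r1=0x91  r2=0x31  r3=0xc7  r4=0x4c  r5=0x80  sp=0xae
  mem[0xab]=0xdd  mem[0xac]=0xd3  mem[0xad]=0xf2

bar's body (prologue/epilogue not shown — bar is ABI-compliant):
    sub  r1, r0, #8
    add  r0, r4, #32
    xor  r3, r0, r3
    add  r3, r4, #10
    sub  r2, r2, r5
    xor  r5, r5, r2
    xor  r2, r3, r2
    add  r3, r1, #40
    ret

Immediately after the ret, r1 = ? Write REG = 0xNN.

REG = 0x91

prologue: push r1 -> mem[0xad]=0x91, sp=0xad
prologue: push r2 -> mem[0xac]=0x31, sp=0xac
prologue: push r5 -> mem[0xab]=0x80, sp=0xab
body[0] sub  r1, r0, #8 -> r1=0x80
body[1] add  r0, r4, #32 -> r0=0x6c
body[2] xor  r3, r0, r3 -> r3=0xab
body[3] add  r3, r4, #10 -> r3=0x56
body[4] sub  r2, r2, r5 -> r2=0xb1
body[5] xor  r5, r5, r2 -> r5=0x31
body[6] xor  r2, r3, r2 -> r2=0xe7
body[7] add  r3, r1, #40 -> r3=0xa8
epilogue: pop r5=0x80, sp=0xac
epilogue: pop r2=0x31, sp=0xad
epilogue: pop r1=0x91, sp=0xae
r1 is callee-saved -> restored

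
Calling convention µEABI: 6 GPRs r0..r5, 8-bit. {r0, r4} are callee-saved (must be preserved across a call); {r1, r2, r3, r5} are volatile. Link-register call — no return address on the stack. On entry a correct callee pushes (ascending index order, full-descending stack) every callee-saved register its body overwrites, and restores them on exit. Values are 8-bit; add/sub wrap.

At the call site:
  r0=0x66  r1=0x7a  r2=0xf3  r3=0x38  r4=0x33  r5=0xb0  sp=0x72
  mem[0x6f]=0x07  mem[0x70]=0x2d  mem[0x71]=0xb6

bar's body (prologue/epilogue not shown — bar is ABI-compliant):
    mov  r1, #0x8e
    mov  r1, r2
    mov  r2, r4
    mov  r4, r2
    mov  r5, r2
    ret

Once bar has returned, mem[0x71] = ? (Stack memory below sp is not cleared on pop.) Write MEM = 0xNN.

MEM = 0x33

prologue: push r4 -> mem[0x71]=0x33, sp=0x71
body[0] mov  r1, #0x8e -> r1=0x8e
body[1] mov  r1, r2 -> r1=0xf3
body[2] mov  r2, r4 -> r2=0x33
body[3] mov  r4, r2 -> r4=0x33
body[4] mov  r5, r2 -> r5=0x33
epilogue: pop r4=0x33, sp=0x72
prologue pushed ['r4'] at ['0x71']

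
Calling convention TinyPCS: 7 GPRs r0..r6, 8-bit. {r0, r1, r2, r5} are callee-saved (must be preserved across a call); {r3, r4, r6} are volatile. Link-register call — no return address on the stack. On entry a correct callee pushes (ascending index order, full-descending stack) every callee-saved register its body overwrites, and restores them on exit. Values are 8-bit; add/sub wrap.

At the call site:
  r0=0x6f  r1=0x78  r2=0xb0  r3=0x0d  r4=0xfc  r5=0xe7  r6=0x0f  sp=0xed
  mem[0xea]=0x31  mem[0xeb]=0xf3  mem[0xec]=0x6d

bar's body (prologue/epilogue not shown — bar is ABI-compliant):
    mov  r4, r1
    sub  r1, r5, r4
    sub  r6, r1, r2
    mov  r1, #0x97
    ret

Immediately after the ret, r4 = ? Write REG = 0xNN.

prologue: push r1 → mem[0xec]=0x78, sp=0xec
body[0] mov  r4, r1 → r4=0x78
body[1] sub  r1, r5, r4 → r1=0x6f
body[2] sub  r6, r1, r2 → r6=0xbf
body[3] mov  r1, #0x97 → r1=0x97
epilogue: pop r1=0x78, sp=0xed
r4 is caller-saved → body value

REG = 0x78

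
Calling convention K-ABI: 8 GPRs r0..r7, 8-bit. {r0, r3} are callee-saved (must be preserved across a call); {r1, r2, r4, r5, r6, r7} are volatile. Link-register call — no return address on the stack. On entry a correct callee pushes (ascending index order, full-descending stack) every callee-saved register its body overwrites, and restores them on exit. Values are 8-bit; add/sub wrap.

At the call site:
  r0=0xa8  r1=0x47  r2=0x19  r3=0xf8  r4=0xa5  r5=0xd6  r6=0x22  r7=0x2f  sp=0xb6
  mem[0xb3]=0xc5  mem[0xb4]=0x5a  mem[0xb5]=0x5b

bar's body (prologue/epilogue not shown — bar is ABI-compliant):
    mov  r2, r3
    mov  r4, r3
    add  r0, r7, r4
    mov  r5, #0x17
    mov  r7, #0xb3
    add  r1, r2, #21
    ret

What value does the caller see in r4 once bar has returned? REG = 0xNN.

REG = 0xf8

prologue: push r0 -> mem[0xb5]=0xa8, sp=0xb5
body[0] mov  r2, r3 -> r2=0xf8
body[1] mov  r4, r3 -> r4=0xf8
body[2] add  r0, r7, r4 -> r0=0x27
body[3] mov  r5, #0x17 -> r5=0x17
body[4] mov  r7, #0xb3 -> r7=0xb3
body[5] add  r1, r2, #21 -> r1=0x0d
epilogue: pop r0=0xa8, sp=0xb6
r4 is caller-saved -> body value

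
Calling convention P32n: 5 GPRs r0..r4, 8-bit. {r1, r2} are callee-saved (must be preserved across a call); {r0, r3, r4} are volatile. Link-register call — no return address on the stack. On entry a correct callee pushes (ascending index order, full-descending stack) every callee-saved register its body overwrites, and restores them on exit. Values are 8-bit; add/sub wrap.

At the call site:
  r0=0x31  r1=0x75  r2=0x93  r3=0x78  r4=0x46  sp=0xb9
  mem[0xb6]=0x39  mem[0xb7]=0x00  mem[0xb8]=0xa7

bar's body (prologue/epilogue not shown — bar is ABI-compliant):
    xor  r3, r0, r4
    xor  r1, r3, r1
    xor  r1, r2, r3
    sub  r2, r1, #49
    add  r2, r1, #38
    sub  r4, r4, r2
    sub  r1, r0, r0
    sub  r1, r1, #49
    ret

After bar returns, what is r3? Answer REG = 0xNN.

prologue: push r1 → mem[0xb8]=0x75, sp=0xb8
prologue: push r2 → mem[0xb7]=0x93, sp=0xb7
body[0] xor  r3, r0, r4 → r3=0x77
body[1] xor  r1, r3, r1 → r1=0x02
body[2] xor  r1, r2, r3 → r1=0xe4
body[3] sub  r2, r1, #49 → r2=0xb3
body[4] add  r2, r1, #38 → r2=0x0a
body[5] sub  r4, r4, r2 → r4=0x3c
body[6] sub  r1, r0, r0 → r1=0x00
body[7] sub  r1, r1, #49 → r1=0xcf
epilogue: pop r2=0x93, sp=0xb8
epilogue: pop r1=0x75, sp=0xb9
r3 is caller-saved → body value

REG = 0x77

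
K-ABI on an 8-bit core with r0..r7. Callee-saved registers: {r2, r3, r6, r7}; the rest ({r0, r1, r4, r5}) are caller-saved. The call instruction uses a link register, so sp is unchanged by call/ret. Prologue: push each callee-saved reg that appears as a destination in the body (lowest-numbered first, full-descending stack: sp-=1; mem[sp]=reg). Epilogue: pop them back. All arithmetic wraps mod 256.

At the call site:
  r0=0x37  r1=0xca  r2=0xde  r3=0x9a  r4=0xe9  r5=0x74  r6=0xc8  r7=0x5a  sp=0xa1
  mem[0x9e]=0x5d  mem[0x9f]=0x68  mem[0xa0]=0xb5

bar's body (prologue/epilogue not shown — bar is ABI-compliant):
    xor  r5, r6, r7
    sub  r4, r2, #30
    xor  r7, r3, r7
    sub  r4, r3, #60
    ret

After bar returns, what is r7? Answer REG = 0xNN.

REG = 0x5a

prologue: push r7 -> mem[0xa0]=0x5a, sp=0xa0
body[0] xor  r5, r6, r7 -> r5=0x92
body[1] sub  r4, r2, #30 -> r4=0xc0
body[2] xor  r7, r3, r7 -> r7=0xc0
body[3] sub  r4, r3, #60 -> r4=0x5e
epilogue: pop r7=0x5a, sp=0xa1
r7 is callee-saved -> restored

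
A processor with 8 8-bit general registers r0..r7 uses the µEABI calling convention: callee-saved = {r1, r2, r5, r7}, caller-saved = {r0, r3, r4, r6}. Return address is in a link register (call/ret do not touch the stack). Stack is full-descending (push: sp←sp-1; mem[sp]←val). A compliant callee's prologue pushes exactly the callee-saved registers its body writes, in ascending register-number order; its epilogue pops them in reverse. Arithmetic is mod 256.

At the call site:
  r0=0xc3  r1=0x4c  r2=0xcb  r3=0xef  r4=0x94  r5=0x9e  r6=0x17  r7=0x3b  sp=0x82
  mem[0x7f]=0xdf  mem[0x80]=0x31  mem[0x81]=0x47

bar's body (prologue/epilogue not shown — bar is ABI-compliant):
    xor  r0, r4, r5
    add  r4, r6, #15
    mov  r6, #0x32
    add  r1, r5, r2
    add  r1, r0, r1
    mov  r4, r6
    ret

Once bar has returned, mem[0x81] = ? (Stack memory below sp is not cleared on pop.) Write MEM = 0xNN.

MEM = 0x4c

prologue: push r1 -> mem[0x81]=0x4c, sp=0x81
body[0] xor  r0, r4, r5 -> r0=0x0a
body[1] add  r4, r6, #15 -> r4=0x26
body[2] mov  r6, #0x32 -> r6=0x32
body[3] add  r1, r5, r2 -> r1=0x69
body[4] add  r1, r0, r1 -> r1=0x73
body[5] mov  r4, r6 -> r4=0x32
epilogue: pop r1=0x4c, sp=0x82
prologue pushed ['r1'] at ['0x81']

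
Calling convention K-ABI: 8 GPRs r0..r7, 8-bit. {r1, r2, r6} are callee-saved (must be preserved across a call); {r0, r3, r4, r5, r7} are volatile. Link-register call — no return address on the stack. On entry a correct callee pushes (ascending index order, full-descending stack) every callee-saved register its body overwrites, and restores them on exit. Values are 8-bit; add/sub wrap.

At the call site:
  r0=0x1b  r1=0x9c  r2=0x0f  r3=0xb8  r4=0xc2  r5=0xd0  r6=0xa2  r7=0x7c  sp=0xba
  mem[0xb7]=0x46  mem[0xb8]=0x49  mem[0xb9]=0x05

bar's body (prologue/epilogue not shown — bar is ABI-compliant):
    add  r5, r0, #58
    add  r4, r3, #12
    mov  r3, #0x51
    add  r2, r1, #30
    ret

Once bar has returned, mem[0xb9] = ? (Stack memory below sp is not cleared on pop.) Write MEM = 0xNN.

MEM = 0x0f

prologue: push r2 -> mem[0xb9]=0x0f, sp=0xb9
body[0] add  r5, r0, #58 -> r5=0x55
body[1] add  r4, r3, #12 -> r4=0xc4
body[2] mov  r3, #0x51 -> r3=0x51
body[3] add  r2, r1, #30 -> r2=0xba
epilogue: pop r2=0x0f, sp=0xba
prologue pushed ['r2'] at ['0xb9']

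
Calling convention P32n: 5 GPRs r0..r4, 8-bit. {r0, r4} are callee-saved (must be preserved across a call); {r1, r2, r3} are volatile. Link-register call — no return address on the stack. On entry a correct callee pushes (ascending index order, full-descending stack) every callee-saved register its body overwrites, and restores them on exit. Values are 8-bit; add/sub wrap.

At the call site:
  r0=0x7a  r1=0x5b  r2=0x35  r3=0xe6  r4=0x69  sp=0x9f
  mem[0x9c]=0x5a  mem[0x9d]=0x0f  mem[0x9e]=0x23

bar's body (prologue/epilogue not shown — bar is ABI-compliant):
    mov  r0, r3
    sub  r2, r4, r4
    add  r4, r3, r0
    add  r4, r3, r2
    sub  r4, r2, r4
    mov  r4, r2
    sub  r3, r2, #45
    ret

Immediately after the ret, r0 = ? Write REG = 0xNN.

prologue: push r0 -> mem[0x9e]=0x7a, sp=0x9e
prologue: push r4 -> mem[0x9d]=0x69, sp=0x9d
body[0] mov  r0, r3 -> r0=0xe6
body[1] sub  r2, r4, r4 -> r2=0x00
body[2] add  r4, r3, r0 -> r4=0xcc
body[3] add  r4, r3, r2 -> r4=0xe6
body[4] sub  r4, r2, r4 -> r4=0x1a
body[5] mov  r4, r2 -> r4=0x00
body[6] sub  r3, r2, #45 -> r3=0xd3
epilogue: pop r4=0x69, sp=0x9e
epilogue: pop r0=0x7a, sp=0x9f
r0 is callee-saved -> restored

REG = 0x7a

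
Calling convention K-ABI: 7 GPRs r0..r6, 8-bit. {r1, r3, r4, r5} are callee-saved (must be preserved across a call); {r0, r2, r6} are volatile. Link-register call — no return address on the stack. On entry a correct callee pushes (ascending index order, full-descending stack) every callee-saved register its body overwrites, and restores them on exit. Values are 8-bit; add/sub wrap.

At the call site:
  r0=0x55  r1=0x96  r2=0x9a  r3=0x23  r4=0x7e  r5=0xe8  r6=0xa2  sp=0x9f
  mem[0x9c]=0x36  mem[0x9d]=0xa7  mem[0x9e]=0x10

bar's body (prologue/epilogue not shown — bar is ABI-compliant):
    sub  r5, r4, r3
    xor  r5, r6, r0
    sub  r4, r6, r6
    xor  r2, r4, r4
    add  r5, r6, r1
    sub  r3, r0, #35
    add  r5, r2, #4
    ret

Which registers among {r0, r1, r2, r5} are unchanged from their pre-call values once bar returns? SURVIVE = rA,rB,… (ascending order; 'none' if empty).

prologue: push r3 → mem[0x9e]=0x23, sp=0x9e
prologue: push r4 → mem[0x9d]=0x7e, sp=0x9d
prologue: push r5 → mem[0x9c]=0xe8, sp=0x9c
body[0] sub  r5, r4, r3 → r5=0x5b
body[1] xor  r5, r6, r0 → r5=0xf7
body[2] sub  r4, r6, r6 → r4=0x00
body[3] xor  r2, r4, r4 → r2=0x00
body[4] add  r5, r6, r1 → r5=0x38
body[5] sub  r3, r0, #35 → r3=0x32
body[6] add  r5, r2, #4 → r5=0x04
epilogue: pop r5=0xe8, sp=0x9d
epilogue: pop r4=0x7e, sp=0x9e
epilogue: pop r3=0x23, sp=0x9f
r0: caller-saved, written=False
r1: callee-saved, written=False
r2: caller-saved, written=True
r5: callee-saved, written=True

SURVIVE = r0,r1,r5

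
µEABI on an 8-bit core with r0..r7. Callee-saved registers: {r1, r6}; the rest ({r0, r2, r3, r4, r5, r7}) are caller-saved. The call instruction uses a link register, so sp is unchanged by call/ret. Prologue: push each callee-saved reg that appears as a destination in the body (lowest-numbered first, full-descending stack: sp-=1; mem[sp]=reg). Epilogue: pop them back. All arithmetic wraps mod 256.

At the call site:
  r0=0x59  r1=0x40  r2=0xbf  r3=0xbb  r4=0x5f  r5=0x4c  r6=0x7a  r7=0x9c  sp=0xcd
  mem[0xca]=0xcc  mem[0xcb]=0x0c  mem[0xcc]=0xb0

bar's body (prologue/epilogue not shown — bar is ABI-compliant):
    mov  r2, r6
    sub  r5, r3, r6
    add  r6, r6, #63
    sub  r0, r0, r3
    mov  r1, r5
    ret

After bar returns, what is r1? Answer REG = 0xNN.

REG = 0x40

prologue: push r1 → mem[0xcc]=0x40, sp=0xcc
prologue: push r6 → mem[0xcb]=0x7a, sp=0xcb
body[0] mov  r2, r6 → r2=0x7a
body[1] sub  r5, r3, r6 → r5=0x41
body[2] add  r6, r6, #63 → r6=0xb9
body[3] sub  r0, r0, r3 → r0=0x9e
body[4] mov  r1, r5 → r1=0x41
epilogue: pop r6=0x7a, sp=0xcc
epilogue: pop r1=0x40, sp=0xcd
r1 is callee-saved → restored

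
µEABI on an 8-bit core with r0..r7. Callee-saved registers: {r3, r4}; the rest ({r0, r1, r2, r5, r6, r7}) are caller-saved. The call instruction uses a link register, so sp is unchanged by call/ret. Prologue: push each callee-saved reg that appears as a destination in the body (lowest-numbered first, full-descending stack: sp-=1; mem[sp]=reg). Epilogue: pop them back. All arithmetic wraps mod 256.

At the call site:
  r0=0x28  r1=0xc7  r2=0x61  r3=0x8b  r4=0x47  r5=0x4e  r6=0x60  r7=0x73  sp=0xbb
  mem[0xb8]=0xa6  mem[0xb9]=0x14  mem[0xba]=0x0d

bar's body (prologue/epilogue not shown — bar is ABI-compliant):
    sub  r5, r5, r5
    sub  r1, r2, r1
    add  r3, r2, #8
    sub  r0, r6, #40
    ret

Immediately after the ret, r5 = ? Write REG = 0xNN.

REG = 0x00

prologue: push r3 -> mem[0xba]=0x8b, sp=0xba
body[0] sub  r5, r5, r5 -> r5=0x00
body[1] sub  r1, r2, r1 -> r1=0x9a
body[2] add  r3, r2, #8 -> r3=0x69
body[3] sub  r0, r6, #40 -> r0=0x38
epilogue: pop r3=0x8b, sp=0xbb
r5 is caller-saved -> body value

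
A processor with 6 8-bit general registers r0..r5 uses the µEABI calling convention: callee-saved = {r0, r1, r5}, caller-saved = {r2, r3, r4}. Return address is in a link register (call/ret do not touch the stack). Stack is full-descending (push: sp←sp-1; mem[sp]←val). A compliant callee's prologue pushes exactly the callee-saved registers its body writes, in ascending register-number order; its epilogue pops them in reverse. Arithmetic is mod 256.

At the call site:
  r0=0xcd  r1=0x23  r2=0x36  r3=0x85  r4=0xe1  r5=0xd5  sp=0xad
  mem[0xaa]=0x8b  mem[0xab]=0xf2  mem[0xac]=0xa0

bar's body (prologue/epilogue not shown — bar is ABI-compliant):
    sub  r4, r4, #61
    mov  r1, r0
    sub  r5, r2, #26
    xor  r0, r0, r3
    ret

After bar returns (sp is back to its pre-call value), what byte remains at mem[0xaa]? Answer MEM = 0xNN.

MEM = 0xd5

prologue: push r0 -> mem[0xac]=0xcd, sp=0xac
prologue: push r1 -> mem[0xab]=0x23, sp=0xab
prologue: push r5 -> mem[0xaa]=0xd5, sp=0xaa
body[0] sub  r4, r4, #61 -> r4=0xa4
body[1] mov  r1, r0 -> r1=0xcd
body[2] sub  r5, r2, #26 -> r5=0x1c
body[3] xor  r0, r0, r3 -> r0=0x48
epilogue: pop r5=0xd5, sp=0xab
epilogue: pop r1=0x23, sp=0xac
epilogue: pop r0=0xcd, sp=0xad
prologue pushed ['r0', 'r1', 'r5'] at ['0xac', '0xab', '0xaa']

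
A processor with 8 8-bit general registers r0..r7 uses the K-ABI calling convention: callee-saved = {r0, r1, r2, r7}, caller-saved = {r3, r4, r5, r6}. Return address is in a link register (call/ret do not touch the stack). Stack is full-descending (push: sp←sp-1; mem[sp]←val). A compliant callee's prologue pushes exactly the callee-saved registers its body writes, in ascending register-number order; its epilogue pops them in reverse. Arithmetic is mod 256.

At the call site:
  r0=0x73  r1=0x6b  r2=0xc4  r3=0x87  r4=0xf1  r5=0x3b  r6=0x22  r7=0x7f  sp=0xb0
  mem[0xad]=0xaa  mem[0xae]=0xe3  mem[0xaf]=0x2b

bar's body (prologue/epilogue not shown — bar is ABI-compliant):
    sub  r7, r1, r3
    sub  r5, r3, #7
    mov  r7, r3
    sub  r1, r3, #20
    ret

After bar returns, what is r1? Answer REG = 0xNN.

REG = 0x6b

prologue: push r1 -> mem[0xaf]=0x6b, sp=0xaf
prologue: push r7 -> mem[0xae]=0x7f, sp=0xae
body[0] sub  r7, r1, r3 -> r7=0xe4
body[1] sub  r5, r3, #7 -> r5=0x80
body[2] mov  r7, r3 -> r7=0x87
body[3] sub  r1, r3, #20 -> r1=0x73
epilogue: pop r7=0x7f, sp=0xaf
epilogue: pop r1=0x6b, sp=0xb0
r1 is callee-saved -> restored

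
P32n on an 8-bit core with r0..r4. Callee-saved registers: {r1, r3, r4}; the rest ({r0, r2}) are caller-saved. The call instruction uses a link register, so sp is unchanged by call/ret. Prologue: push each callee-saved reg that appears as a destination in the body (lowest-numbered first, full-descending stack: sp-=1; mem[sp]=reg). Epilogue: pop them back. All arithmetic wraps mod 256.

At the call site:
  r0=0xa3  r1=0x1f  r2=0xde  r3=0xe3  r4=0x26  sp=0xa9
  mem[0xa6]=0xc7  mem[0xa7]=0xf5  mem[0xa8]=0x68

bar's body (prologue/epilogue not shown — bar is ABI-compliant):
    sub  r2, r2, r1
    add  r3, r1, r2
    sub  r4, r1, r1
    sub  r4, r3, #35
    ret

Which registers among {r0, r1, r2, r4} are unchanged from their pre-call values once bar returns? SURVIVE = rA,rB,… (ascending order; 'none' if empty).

SURVIVE = r0,r1,r4

prologue: push r3 -> mem[0xa8]=0xe3, sp=0xa8
prologue: push r4 -> mem[0xa7]=0x26, sp=0xa7
body[0] sub  r2, r2, r1 -> r2=0xbf
body[1] add  r3, r1, r2 -> r3=0xde
body[2] sub  r4, r1, r1 -> r4=0x00
body[3] sub  r4, r3, #35 -> r4=0xbb
epilogue: pop r4=0x26, sp=0xa8
epilogue: pop r3=0xe3, sp=0xa9
r0: caller-saved, written=False
r1: callee-saved, written=False
r2: caller-saved, written=True
r4: callee-saved, written=True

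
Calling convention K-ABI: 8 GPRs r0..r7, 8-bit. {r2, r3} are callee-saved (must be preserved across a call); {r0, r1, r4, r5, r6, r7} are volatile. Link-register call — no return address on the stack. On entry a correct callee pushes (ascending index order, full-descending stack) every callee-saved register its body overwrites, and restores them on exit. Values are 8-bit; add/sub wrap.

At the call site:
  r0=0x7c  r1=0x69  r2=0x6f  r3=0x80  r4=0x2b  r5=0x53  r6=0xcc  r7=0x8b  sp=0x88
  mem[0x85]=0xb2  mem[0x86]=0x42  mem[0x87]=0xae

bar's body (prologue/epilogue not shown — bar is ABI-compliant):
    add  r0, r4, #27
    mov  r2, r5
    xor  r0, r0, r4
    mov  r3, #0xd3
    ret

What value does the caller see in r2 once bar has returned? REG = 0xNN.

REG = 0x6f

prologue: push r2 -> mem[0x87]=0x6f, sp=0x87
prologue: push r3 -> mem[0x86]=0x80, sp=0x86
body[0] add  r0, r4, #27 -> r0=0x46
body[1] mov  r2, r5 -> r2=0x53
body[2] xor  r0, r0, r4 -> r0=0x6d
body[3] mov  r3, #0xd3 -> r3=0xd3
epilogue: pop r3=0x80, sp=0x87
epilogue: pop r2=0x6f, sp=0x88
r2 is callee-saved -> restored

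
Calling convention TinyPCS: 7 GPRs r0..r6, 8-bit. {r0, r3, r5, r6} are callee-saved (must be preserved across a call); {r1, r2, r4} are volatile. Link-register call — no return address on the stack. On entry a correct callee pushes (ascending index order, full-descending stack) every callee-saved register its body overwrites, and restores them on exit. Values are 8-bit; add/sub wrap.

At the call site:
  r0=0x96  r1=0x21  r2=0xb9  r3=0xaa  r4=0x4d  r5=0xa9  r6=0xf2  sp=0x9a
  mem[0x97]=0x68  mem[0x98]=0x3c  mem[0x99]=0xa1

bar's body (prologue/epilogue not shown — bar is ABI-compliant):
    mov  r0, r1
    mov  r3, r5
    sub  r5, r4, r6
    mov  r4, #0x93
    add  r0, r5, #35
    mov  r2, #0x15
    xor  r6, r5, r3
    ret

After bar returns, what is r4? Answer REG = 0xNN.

REG = 0x93

prologue: push r0 -> mem[0x99]=0x96, sp=0x99
prologue: push r3 -> mem[0x98]=0xaa, sp=0x98
prologue: push r5 -> mem[0x97]=0xa9, sp=0x97
prologue: push r6 -> mem[0x96]=0xf2, sp=0x96
body[0] mov  r0, r1 -> r0=0x21
body[1] mov  r3, r5 -> r3=0xa9
body[2] sub  r5, r4, r6 -> r5=0x5b
body[3] mov  r4, #0x93 -> r4=0x93
body[4] add  r0, r5, #35 -> r0=0x7e
body[5] mov  r2, #0x15 -> r2=0x15
body[6] xor  r6, r5, r3 -> r6=0xf2
epilogue: pop r6=0xf2, sp=0x97
epilogue: pop r5=0xa9, sp=0x98
epilogue: pop r3=0xaa, sp=0x99
epilogue: pop r0=0x96, sp=0x9a
r4 is caller-saved -> body value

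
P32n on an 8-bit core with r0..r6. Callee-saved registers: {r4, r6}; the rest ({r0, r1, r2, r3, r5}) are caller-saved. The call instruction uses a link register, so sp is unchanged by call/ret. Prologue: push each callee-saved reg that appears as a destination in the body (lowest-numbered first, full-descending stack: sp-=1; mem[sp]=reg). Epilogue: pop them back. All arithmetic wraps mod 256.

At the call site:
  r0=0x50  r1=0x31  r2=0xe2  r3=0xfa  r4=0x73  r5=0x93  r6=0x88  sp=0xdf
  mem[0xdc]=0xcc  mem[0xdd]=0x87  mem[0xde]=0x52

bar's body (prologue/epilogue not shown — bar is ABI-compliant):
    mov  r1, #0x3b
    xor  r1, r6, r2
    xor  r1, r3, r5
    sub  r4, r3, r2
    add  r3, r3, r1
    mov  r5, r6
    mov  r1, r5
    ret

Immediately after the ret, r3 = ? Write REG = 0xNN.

prologue: push r4 -> mem[0xde]=0x73, sp=0xde
body[0] mov  r1, #0x3b -> r1=0x3b
body[1] xor  r1, r6, r2 -> r1=0x6a
body[2] xor  r1, r3, r5 -> r1=0x69
body[3] sub  r4, r3, r2 -> r4=0x18
body[4] add  r3, r3, r1 -> r3=0x63
body[5] mov  r5, r6 -> r5=0x88
body[6] mov  r1, r5 -> r1=0x88
epilogue: pop r4=0x73, sp=0xdf
r3 is caller-saved -> body value

REG = 0x63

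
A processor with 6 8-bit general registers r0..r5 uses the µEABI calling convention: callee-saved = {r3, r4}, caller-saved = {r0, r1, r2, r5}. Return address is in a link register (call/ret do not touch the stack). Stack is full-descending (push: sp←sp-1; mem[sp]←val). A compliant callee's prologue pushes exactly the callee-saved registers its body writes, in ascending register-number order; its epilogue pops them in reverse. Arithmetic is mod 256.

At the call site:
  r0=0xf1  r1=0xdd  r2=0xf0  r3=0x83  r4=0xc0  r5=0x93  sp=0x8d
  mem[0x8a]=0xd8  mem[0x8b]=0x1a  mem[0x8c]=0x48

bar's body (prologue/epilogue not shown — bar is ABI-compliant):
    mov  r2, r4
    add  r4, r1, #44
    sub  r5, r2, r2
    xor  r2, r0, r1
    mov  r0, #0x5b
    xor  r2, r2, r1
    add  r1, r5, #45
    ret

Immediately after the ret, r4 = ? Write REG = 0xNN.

REG = 0xc0

prologue: push r4 → mem[0x8c]=0xc0, sp=0x8c
body[0] mov  r2, r4 → r2=0xc0
body[1] add  r4, r1, #44 → r4=0x09
body[2] sub  r5, r2, r2 → r5=0x00
body[3] xor  r2, r0, r1 → r2=0x2c
body[4] mov  r0, #0x5b → r0=0x5b
body[5] xor  r2, r2, r1 → r2=0xf1
body[6] add  r1, r5, #45 → r1=0x2d
epilogue: pop r4=0xc0, sp=0x8d
r4 is callee-saved → restored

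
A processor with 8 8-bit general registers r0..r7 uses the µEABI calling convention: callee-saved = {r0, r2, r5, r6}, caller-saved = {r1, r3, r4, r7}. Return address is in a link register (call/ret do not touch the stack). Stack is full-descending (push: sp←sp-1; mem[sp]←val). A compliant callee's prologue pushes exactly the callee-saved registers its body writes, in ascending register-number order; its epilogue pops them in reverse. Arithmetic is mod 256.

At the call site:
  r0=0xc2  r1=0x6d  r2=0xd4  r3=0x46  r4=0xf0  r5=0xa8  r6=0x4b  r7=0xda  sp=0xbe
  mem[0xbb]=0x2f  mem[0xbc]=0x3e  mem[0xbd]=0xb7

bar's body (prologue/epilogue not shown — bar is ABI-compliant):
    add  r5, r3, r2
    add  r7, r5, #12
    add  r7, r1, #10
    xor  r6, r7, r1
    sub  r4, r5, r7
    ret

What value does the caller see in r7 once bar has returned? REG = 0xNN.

prologue: push r5 → mem[0xbd]=0xa8, sp=0xbd
prologue: push r6 → mem[0xbc]=0x4b, sp=0xbc
body[0] add  r5, r3, r2 → r5=0x1a
body[1] add  r7, r5, #12 → r7=0x26
body[2] add  r7, r1, #10 → r7=0x77
body[3] xor  r6, r7, r1 → r6=0x1a
body[4] sub  r4, r5, r7 → r4=0xa3
epilogue: pop r6=0x4b, sp=0xbd
epilogue: pop r5=0xa8, sp=0xbe
r7 is caller-saved → body value

REG = 0x77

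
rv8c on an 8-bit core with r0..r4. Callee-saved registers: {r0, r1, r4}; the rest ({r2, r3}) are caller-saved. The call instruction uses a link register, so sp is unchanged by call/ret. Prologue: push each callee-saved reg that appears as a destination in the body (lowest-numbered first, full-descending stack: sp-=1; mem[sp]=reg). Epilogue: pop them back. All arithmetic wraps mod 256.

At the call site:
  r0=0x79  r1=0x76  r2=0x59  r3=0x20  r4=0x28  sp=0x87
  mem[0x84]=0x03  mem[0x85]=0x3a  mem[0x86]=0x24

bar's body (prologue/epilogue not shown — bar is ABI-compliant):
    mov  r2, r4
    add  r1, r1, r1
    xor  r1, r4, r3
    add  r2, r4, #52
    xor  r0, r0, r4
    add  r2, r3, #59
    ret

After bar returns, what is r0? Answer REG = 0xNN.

prologue: push r0 → mem[0x86]=0x79, sp=0x86
prologue: push r1 → mem[0x85]=0x76, sp=0x85
body[0] mov  r2, r4 → r2=0x28
body[1] add  r1, r1, r1 → r1=0xec
body[2] xor  r1, r4, r3 → r1=0x08
body[3] add  r2, r4, #52 → r2=0x5c
body[4] xor  r0, r0, r4 → r0=0x51
body[5] add  r2, r3, #59 → r2=0x5b
epilogue: pop r1=0x76, sp=0x86
epilogue: pop r0=0x79, sp=0x87
r0 is callee-saved → restored

REG = 0x79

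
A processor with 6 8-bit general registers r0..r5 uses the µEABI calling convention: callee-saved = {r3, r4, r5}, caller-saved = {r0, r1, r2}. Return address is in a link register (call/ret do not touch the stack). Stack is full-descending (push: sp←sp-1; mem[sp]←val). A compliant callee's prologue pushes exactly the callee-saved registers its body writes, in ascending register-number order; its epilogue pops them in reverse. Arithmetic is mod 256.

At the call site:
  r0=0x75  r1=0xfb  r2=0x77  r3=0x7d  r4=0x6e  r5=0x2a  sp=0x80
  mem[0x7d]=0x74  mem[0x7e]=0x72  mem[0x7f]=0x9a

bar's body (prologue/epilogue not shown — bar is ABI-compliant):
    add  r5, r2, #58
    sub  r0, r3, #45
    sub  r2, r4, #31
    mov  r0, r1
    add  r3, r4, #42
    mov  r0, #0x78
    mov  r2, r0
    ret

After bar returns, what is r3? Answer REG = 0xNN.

REG = 0x7d

prologue: push r3 -> mem[0x7f]=0x7d, sp=0x7f
prologue: push r5 -> mem[0x7e]=0x2a, sp=0x7e
body[0] add  r5, r2, #58 -> r5=0xb1
body[1] sub  r0, r3, #45 -> r0=0x50
body[2] sub  r2, r4, #31 -> r2=0x4f
body[3] mov  r0, r1 -> r0=0xfb
body[4] add  r3, r4, #42 -> r3=0x98
body[5] mov  r0, #0x78 -> r0=0x78
body[6] mov  r2, r0 -> r2=0x78
epilogue: pop r5=0x2a, sp=0x7f
epilogue: pop r3=0x7d, sp=0x80
r3 is callee-saved -> restored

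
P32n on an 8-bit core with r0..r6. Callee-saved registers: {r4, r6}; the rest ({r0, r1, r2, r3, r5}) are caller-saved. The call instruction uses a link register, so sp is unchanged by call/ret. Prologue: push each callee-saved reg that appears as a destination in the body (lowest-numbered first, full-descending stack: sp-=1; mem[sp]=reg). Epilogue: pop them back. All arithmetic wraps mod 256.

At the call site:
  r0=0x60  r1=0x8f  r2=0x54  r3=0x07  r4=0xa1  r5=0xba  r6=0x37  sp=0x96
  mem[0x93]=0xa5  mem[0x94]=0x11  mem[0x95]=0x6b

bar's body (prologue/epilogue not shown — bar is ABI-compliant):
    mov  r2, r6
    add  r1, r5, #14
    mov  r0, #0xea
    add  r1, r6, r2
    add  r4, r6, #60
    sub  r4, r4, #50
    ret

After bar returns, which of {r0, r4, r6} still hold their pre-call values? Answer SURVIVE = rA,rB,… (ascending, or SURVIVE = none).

SURVIVE = r4,r6

prologue: push r4 → mem[0x95]=0xa1, sp=0x95
body[0] mov  r2, r6 → r2=0x37
body[1] add  r1, r5, #14 → r1=0xc8
body[2] mov  r0, #0xea → r0=0xea
body[3] add  r1, r6, r2 → r1=0x6e
body[4] add  r4, r6, #60 → r4=0x73
body[5] sub  r4, r4, #50 → r4=0x41
epilogue: pop r4=0xa1, sp=0x96
r0: caller-saved, written=True
r4: callee-saved, written=True
r6: callee-saved, written=False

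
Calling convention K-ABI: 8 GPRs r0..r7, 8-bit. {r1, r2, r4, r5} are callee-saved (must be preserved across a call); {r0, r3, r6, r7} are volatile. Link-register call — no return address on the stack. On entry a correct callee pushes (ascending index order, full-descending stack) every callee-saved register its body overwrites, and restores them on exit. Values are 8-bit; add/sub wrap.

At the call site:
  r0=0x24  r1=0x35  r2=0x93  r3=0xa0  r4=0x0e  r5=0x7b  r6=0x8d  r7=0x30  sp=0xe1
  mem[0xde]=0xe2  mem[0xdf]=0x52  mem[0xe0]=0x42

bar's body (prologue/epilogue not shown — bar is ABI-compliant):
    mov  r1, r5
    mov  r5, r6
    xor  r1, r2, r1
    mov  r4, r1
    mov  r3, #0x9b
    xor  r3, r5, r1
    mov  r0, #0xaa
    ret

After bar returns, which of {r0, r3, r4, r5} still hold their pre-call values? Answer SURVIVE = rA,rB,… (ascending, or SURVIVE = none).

SURVIVE = r4,r5

prologue: push r1 -> mem[0xe0]=0x35, sp=0xe0
prologue: push r4 -> mem[0xdf]=0x0e, sp=0xdf
prologue: push r5 -> mem[0xde]=0x7b, sp=0xde
body[0] mov  r1, r5 -> r1=0x7b
body[1] mov  r5, r6 -> r5=0x8d
body[2] xor  r1, r2, r1 -> r1=0xe8
body[3] mov  r4, r1 -> r4=0xe8
body[4] mov  r3, #0x9b -> r3=0x9b
body[5] xor  r3, r5, r1 -> r3=0x65
body[6] mov  r0, #0xaa -> r0=0xaa
epilogue: pop r5=0x7b, sp=0xdf
epilogue: pop r4=0x0e, sp=0xe0
epilogue: pop r1=0x35, sp=0xe1
r0: caller-saved, written=True
r3: caller-saved, written=True
r4: callee-saved, written=True
r5: callee-saved, written=True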